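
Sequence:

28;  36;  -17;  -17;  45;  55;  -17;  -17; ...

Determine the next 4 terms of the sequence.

The slot pattern repeats as AABB (period 4), so there are 2 interleaved tracks.
Subsequence A: 28, 36, 45, 55 — the triangular numbers T_7, T_8, ….
Subsequence B: -17, -17, -17, -17 — the constant sequence -17.
Term 9 comes from subsequence A (its 5th entry): 66.
The 10th slot belongs to subsequence A; its 6th term is 78.
Position 11 → subsequence B, term 5 = -17.
The 12th slot belongs to subsequence B; its 6th term is -17.

66, 78, -17, -17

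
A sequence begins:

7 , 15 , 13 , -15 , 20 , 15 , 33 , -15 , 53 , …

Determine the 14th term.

Positions 1, 3, 5, … form one subsequence and positions 2, 4, 6, … form another.
Subsequence A: 7, 13, 20, 33, 53 (a Fibonacci-like recurrence a_n = a_{n-1} + a_{n-2}).
Subsequence B: 15, -15, 15, -15 (oscillating between 15 and -15).
Position 14 → subsequence B, term 7 = 15.

15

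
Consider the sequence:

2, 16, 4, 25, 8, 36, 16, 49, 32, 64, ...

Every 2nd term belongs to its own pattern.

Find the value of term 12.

81

Taking every 2nd term gives 2 separate tracks.
Stream A: 2, 4, 8, 16, 32. Powers of 2.
Stream B: 16, 25, 36, 49, 64. The squares 4², 5², 6², ….
Position 12 falls in stream B as its term 6, giving 81.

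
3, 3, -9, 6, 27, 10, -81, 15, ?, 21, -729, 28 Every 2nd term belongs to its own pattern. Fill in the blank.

The terms cycle through 2 interleaved subsequences.
Subsequence A: 3, -9, 27, -81, ?, -729. Multiplying by -3 each time.
Subsequence B: 3, 6, 10, 15, 21, 28. The triangular numbers T_2, T_3, ….
Subsequence A's pattern makes the blank 243.

243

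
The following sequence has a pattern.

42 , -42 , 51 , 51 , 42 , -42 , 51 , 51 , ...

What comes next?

42

Reading positions in blocks of 4 reveals the pattern AABB — 2 tracks woven together.
Track A: 42, -42, 42, -42 (the oscillation 42·(−1)^(n+1)).
Track B: 51, 51, 51, 51 (constant 51).
Term 9 comes from track A (its 5th entry): 42.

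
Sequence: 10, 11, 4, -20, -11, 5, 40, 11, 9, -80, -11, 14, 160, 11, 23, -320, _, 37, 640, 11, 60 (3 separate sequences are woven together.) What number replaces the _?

-11

Split by position mod 3: positions 1, 4, 7, … form one track, and each other residue class forms its own.
Track A: 10, -20, 40, -80, 160, -320, 640. Geometric, ×-2 each step.
Track B: 11, -11, 11, -11, 11, ?, 11. Oscillating between 11 and -11.
Track C: 4, 5, 9, 14, 23, 37, 60. Each term equals the sum of the previous two.
Filling track B at index 6 by its rule yields -11.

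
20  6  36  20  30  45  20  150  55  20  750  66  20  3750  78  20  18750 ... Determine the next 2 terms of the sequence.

The terms cycle through 3 interleaved subsequences.
Track A: 20, 20, 20, 20, 20, 20. The constant sequence 20.
Track B: 6, 30, 150, 750, 3750, 18750. Multiplying by 5 each time.
Track C: 36, 45, 55, 66, 78. The triangular numbers T_8, T_9, ….
Term 18 comes from track C (its 6th entry): 91.
The 19th slot belongs to track A; its 7th term is 20.

91, 20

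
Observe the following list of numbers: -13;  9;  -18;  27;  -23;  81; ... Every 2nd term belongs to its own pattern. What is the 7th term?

-28

Positions 1, 3, 5, … form one subsequence and positions 2, 4, 6, … form another.
Subsequence A: -13, -18, -23. Arithmetic, step −5.
Subsequence B: 9, 27, 81. Powers 3^2, 3^3, 3^4, ….
The 7th slot belongs to subsequence A; its 4th term is -28.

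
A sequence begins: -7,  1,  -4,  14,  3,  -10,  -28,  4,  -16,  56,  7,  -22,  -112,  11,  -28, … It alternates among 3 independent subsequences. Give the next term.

Split by position mod 3: positions 1, 4, 7, … form one track, and each other residue class forms its own.
Subsequence A: -7, 14, -28, 56, -112 — multiplying by -2 each time.
Subsequence B: 1, 3, 4, 7, 11 — Fibonacci-style (each term is the sum of the two before it).
Subsequence C: -4, -10, -16, -22, -28 — subtracting 6 each time.
Position 16 falls in subsequence A as its term 6, giving 224.

224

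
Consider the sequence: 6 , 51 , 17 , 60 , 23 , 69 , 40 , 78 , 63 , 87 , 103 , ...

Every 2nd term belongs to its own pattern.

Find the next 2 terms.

Positions 1, 3, 5, … form one subsequence and positions 2, 4, 6, … form another.
Subsequence A: 6, 17, 23, 40, 63, 103 — each term equals the sum of the previous two.
Subsequence B: 51, 60, 69, 78, 87 — arithmetic, step +9.
Position 12 → subsequence B, term 6 = 96.
Term 13 comes from subsequence A (its 7th entry): 166.

96, 166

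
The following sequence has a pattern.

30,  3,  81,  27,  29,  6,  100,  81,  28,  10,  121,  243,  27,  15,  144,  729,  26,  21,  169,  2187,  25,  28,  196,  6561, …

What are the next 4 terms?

24, 36, 225, 19683

Read the sequence 4 terms at a time; column i is its own pattern.
Subsequence A = 30, 29, 28, 27, 26, 25: subtracting 1 each time.
Subsequence B = 3, 6, 10, 15, 21, 28: triangular numbers n(n+1)/2 for n = 2, 3, ….
Subsequence C = 81, 100, 121, 144, 169, 196: consecutive squares n² from n = 9.
Subsequence D = 27, 81, 243, 729, 2187, 6561: successive powers of 3.
Position 25 falls in subsequence A as its term 7, giving 24.
The 26th slot belongs to subsequence B; its 7th term is 36.
Position 27 → subsequence C, term 7 = 225.
Position 28 falls in subsequence D as its term 7, giving 19683.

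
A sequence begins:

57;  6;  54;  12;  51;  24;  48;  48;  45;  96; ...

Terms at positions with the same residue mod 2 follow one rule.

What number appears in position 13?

Split by position mod 2 into 2 tracks.
Subsequence A: 57, 54, 51, 48, 45 (linear: a_n = 60 − 3·n).
Subsequence B: 6, 12, 24, 48, 96 (geometric, ×2 each step).
The 13th slot belongs to subsequence A; its 7th term is 39.

39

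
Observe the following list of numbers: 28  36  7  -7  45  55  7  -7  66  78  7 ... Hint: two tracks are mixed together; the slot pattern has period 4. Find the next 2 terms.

Reading positions in blocks of 4 reveals the pattern AABB — 2 tracks woven together.
Track A is 28, 36, 45, 55, 66, 78, which is the triangular numbers T_7, T_8, ….
Track B is 7, -7, 7, -7, 7, which is oscillating between 7 and -7.
Position 12 falls in track B as its term 6, giving -7.
The 13th slot belongs to track A; its 7th term is 91.

-7, 91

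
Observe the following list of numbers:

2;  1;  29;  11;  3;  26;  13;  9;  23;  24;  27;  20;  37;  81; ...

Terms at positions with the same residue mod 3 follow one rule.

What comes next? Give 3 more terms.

Split by position mod 3 into 3 tracks.
Track A: 2, 11, 13, 24, 37 (a Fibonacci-like recurrence a_n = a_{n-1} + a_{n-2}).
Track B: 1, 3, 9, 27, 81 (powers 3^0, 3^1, 3^2, …).
Track C: 29, 26, 23, 20 (arithmetic with common difference −3).
Position 15 falls in track C as its term 5, giving 17.
The 16th slot belongs to track A; its 6th term is 61.
Term 17 comes from track B (its 6th entry): 243.

17, 61, 243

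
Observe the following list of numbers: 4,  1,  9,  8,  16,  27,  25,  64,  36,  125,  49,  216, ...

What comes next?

Split by position mod 2 into 2 tracks.
Track A is 4, 9, 16, 25, 36, 49, which is perfect squares starting at 2².
Track B is 1, 8, 27, 64, 125, 216, which is the cubes 1³, 2³, 3³, ….
Term 13 comes from track A (its 7th entry): 64.

64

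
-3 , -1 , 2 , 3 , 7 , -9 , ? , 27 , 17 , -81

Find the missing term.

12

Odd-indexed and even-indexed terms follow separate rules.
Stream A: -3, 2, 7, ?, 17 — adding 5 each time.
Stream B: -1, 3, -9, 27, -81 — geometric with ratio -3.
So the missing entry in stream A is 12.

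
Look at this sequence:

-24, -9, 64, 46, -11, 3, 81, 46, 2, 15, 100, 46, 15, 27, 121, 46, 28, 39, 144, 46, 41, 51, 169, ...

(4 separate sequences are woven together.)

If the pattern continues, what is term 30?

Taking every 4th term gives 4 separate tracks.
Track A: -24, -11, 2, 15, 28, 41. Arithmetic, step +13.
Track B: -9, 3, 15, 27, 39, 51. Linear: a_n = -21 + 12·n.
Track C: 64, 81, 100, 121, 144, 169. Perfect squares starting at 8².
Track D: 46, 46, 46, 46, 46. Always 46.
Position 30 → track B, term 8 = 75.

75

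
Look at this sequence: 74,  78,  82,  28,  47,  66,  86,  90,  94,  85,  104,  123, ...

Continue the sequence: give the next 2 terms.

Positions follow the repeating pattern AAABBB; grouping by letter gives 2 tracks.
Stream A: 74, 78, 82, 86, 90, 94. Adding 4 each time.
Stream B: 28, 47, 66, 85, 104, 123. Arithmetic, step +19.
Position 13 falls in stream A as its term 7, giving 98.
Position 14 → stream A, term 8 = 102.

98, 102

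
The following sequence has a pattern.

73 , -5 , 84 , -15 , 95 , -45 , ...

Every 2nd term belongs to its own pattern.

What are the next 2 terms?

106, -135

Odd-indexed and even-indexed terms follow separate rules.
Track A: 73, 84, 95. Adding 11 each time.
Track B: -5, -15, -45. Multiplying by 3 each time.
Position 7 falls in track A as its term 4, giving 106.
Position 8 falls in track B as its term 4, giving -135.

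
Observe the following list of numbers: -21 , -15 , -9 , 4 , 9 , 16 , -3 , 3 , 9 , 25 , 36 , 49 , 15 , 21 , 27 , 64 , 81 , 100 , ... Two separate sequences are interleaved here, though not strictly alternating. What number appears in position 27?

Positions follow the repeating pattern AAABBB; grouping by letter gives 2 tracks.
Subsequence A: -21, -15, -9, -3, 3, 9, 15, 21, 27 (adding 6 each time).
Subsequence B: 4, 9, 16, 25, 36, 49, 64, 81, 100 (the squares 2², 3², 4², …).
Position 27 falls in subsequence A as its term 15, giving 63.

63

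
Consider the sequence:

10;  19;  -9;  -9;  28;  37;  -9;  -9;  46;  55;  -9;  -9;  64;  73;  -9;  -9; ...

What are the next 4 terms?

82, 91, -9, -9

Reading positions in blocks of 4 reveals the pattern AABB — 2 tracks woven together.
Track A: 10, 19, 28, 37, 46, 55, 64, 73. Arithmetic, step +9.
Track B: -9, -9, -9, -9, -9, -9, -9, -9. The constant sequence -9.
Term 17 comes from track A (its 9th entry): 82.
Position 18 → track A, term 10 = 91.
Position 19 falls in track B as its term 9, giving -9.
Position 20 falls in track B as its term 10, giving -9.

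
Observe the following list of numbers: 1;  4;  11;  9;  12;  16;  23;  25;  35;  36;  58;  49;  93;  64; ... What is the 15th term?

Odd-indexed and even-indexed terms follow separate rules.
Track A = 1, 11, 12, 23, 35, 58, 93: each term equals the sum of the previous two.
Track B = 4, 9, 16, 25, 36, 49, 64: perfect squares starting at 2².
The 15th slot belongs to track A; its 8th term is 151.

151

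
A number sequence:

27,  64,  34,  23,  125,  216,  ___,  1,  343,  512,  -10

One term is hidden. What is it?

The slot pattern repeats as AABB (period 4), so there are 2 interleaved tracks.
Track A: 27, 64, 125, 216, 343, 512. The cubes 3³, 4³, 5³, ….
Track B: 34, 23, ?, 1, -10. Arithmetic with common difference −11.
Track B's pattern makes the blank 12.

12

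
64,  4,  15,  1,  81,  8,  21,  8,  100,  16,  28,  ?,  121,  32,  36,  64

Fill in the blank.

27

Taking every 4th term gives 4 separate tracks.
Track A: 64, 81, 100, 121 — the squares 8², 9², 10², ….
Track B: 4, 8, 16, 32 — successive powers of 2.
Track C: 15, 21, 28, 36 — triangular numbers starting at T_5.
Track D: 1, 8, ?, 64 — the cubes 1³, 2³, 3³, ….
The gap is track D's term 3; the rule gives 27.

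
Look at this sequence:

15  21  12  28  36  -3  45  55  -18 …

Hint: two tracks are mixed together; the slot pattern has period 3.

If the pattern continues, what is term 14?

105

The slot pattern repeats as AAB (period 3), so there are 2 interleaved tracks.
Track A is 15, 21, 28, 36, 45, 55, which is triangular numbers n(n+1)/2 for n = 5, 6, ….
Track B is 12, -3, -18, which is linear: a_n = 27 − 15·n.
The 14th slot belongs to track A; its 10th term is 105.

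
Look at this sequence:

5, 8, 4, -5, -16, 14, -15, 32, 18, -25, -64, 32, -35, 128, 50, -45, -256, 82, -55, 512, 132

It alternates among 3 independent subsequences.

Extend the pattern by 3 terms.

Read the sequence 3 terms at a time; column i is its own pattern.
Stream A = 5, -5, -15, -25, -35, -45, -55: subtracting 10 each time.
Stream B = 8, -16, 32, -64, 128, -256, 512: geometric, ×-2 each step.
Stream C = 4, 14, 18, 32, 50, 82, 132: a Fibonacci-like recurrence a_n = a_{n-1} + a_{n-2}.
Term 22 comes from stream A (its 8th entry): -65.
Term 23 comes from stream B (its 8th entry): -1024.
Position 24 → stream C, term 8 = 214.

-65, -1024, 214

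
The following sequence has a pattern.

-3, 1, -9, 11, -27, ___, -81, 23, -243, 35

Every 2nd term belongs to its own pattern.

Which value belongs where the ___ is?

12

Positions 1, 3, 5, … form one subsequence and positions 2, 4, 6, … form another.
Track A: -3, -9, -27, -81, -243 (geometric with ratio 3).
Track B: 1, 11, ?, 23, 35 (each term equals the sum of the previous two).
So the missing entry in track B is 12.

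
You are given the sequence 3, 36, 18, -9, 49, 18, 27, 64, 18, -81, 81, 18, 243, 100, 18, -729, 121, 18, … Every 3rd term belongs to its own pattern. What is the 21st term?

Split by position mod 3 into 3 tracks.
Subsequence A = 3, -9, 27, -81, 243, -729: a geometric progression (common ratio -3).
Subsequence B = 36, 49, 64, 81, 100, 121: the squares 6², 7², 8², ….
Subsequence C = 18, 18, 18, 18, 18, 18: always 18.
The 21st slot belongs to subsequence C; its 7th term is 18.

18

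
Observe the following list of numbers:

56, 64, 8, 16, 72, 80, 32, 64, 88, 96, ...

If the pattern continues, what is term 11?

128

Positions follow the repeating pattern AABB; grouping by letter gives 2 tracks.
Track A: 56, 64, 72, 80, 88, 96 — arithmetic, step +8.
Track B: 8, 16, 32, 64 — geometric, ×2 each step.
Position 11 → track B, term 5 = 128.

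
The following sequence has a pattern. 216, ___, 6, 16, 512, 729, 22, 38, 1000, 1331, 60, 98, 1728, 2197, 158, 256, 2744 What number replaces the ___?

343

Reading positions in blocks of 4 reveals the pattern AABB — 2 tracks woven together.
Stream A = 216, ?, 512, 729, 1000, 1331, 1728, 2197, 2744: consecutive cubes n³ from n = 6.
Stream B = 6, 16, 22, 38, 60, 98, 158, 256: each term equals the sum of the previous two.
So the missing entry in stream A is 343.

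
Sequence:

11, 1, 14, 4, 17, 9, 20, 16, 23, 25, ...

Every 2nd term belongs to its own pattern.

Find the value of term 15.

32

The terms cycle through 2 interleaved subsequences.
Track A: 11, 14, 17, 20, 23 — linear: a_n = 8 + 3·n.
Track B: 1, 4, 9, 16, 25 — consecutive squares n² from n = 1.
Position 15 falls in track A as its term 8, giving 32.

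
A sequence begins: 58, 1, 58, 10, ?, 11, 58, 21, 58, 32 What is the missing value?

58

Odd-indexed and even-indexed terms follow separate rules.
Track A: 58, 58, ?, 58, 58. Constant 58.
Track B: 1, 10, 11, 21, 32. A Fibonacci-like recurrence a_n = a_{n-1} + a_{n-2}.
So the missing entry in track A is 58.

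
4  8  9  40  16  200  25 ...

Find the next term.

Odd-indexed and even-indexed terms follow separate rules.
Track A: 4, 9, 16, 25 — perfect squares starting at 2².
Track B: 8, 40, 200 — geometric with ratio 5.
Term 8 comes from track B (its 4th entry): 1000.

1000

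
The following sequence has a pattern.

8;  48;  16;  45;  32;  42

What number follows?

64

Taking every 2nd term gives 2 separate tracks.
Subsequence A: 8, 16, 32. Successive powers of 2.
Subsequence B: 48, 45, 42. Arithmetic with common difference −3.
Position 7 falls in subsequence A as its term 4, giving 64.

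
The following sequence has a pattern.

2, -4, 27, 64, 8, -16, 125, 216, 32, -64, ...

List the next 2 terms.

343, 512

The slot pattern repeats as AABB (period 4), so there are 2 interleaved tracks.
Track A is 2, -4, 8, -16, 32, -64, which is geometric, ×-2 each step.
Track B is 27, 64, 125, 216, which is consecutive cubes n³ from n = 3.
Position 11 → track B, term 5 = 343.
Position 12 falls in track B as its term 6, giving 512.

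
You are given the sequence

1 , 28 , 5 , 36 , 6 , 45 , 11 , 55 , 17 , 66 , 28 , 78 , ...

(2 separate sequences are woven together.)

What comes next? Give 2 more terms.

45, 91

Positions 1, 3, 5, … form one subsequence and positions 2, 4, 6, … form another.
Stream A: 1, 5, 6, 11, 17, 28. Fibonacci-style (each term is the sum of the two before it).
Stream B: 28, 36, 45, 55, 66, 78. Triangular numbers n(n+1)/2 for n = 7, 8, ….
Term 13 comes from stream A (its 7th entry): 45.
Position 14 → stream B, term 7 = 91.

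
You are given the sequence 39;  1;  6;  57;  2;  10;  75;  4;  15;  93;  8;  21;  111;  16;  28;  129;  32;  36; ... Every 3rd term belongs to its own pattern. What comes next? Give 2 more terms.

Taking every 3rd term gives 3 separate tracks.
Track A: 39, 57, 75, 93, 111, 129 (arithmetic with common difference +18).
Track B: 1, 2, 4, 8, 16, 32 (successive powers of 2).
Track C: 6, 10, 15, 21, 28, 36 (triangular numbers starting at T_3).
The 19th slot belongs to track A; its 7th term is 147.
Position 20 falls in track B as its term 7, giving 64.

147, 64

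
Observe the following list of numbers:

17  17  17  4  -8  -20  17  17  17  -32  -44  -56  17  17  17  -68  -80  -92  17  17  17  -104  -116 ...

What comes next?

-128

Positions follow the repeating pattern AAABBB; grouping by letter gives 2 tracks.
Stream A: 17, 17, 17, 17, 17, 17, 17, 17, 17, 17, 17, 17. Always 17.
Stream B: 4, -8, -20, -32, -44, -56, -68, -80, -92, -104, -116. Linear: a_n = 16 − 12·n.
The 24th slot belongs to stream B; its 12th term is -128.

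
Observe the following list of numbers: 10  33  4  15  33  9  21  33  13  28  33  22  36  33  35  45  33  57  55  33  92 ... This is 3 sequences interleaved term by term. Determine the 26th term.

33

Split by position mod 3: positions 1, 4, 7, … form one track, and each other residue class forms its own.
Track A is 10, 15, 21, 28, 36, 45, 55, which is the triangular numbers T_4, T_5, ….
Track B is 33, 33, 33, 33, 33, 33, 33, which is always 33.
Track C is 4, 9, 13, 22, 35, 57, 92, which is Fibonacci-style (each term is the sum of the two before it).
Position 26 falls in track B as its term 9, giving 33.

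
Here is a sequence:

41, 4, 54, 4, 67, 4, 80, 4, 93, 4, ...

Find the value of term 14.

4

Taking every 2nd term gives 2 separate tracks.
Subsequence A: 41, 54, 67, 80, 93 (arithmetic, step +13).
Subsequence B: 4, 4, 4, 4, 4 (always 4).
The 14th slot belongs to subsequence B; its 7th term is 4.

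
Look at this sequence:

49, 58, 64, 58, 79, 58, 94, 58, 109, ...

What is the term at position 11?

Positions 1, 3, 5, … form one subsequence and positions 2, 4, 6, … form another.
Subsequence A is 49, 64, 79, 94, 109, which is linear: a_n = 34 + 15·n.
Subsequence B is 58, 58, 58, 58, which is always 58.
Position 11 → subsequence A, term 6 = 124.

124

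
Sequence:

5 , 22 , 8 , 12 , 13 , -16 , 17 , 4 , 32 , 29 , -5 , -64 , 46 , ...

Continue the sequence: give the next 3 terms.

-14, 128, 75

Taking every 3rd term gives 3 separate tracks.
Stream A = 5, 12, 17, 29, 46: Fibonacci-style (each term is the sum of the two before it).
Stream B = 22, 13, 4, -5: arithmetic with common difference −9.
Stream C = 8, -16, 32, -64: geometric, ×-2 each step.
The 14th slot belongs to stream B; its 5th term is -14.
Term 15 comes from stream C (its 5th entry): 128.
Term 16 comes from stream A (its 6th entry): 75.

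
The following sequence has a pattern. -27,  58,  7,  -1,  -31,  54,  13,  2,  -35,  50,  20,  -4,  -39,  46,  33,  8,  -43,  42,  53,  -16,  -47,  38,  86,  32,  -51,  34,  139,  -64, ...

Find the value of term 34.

26

Split by position mod 4 into 4 tracks.
Track A is -27, -31, -35, -39, -43, -47, -51, which is subtracting 4 each time.
Track B is 58, 54, 50, 46, 42, 38, 34, which is linear: a_n = 62 − 4·n.
Track C is 7, 13, 20, 33, 53, 86, 139, which is a Fibonacci-like recurrence a_n = a_{n-1} + a_{n-2}.
Track D is -1, 2, -4, 8, -16, 32, -64, which is geometric with ratio -2.
The 34th slot belongs to track B; its 9th term is 26.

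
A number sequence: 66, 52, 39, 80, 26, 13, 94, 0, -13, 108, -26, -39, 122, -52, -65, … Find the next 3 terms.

The slot pattern repeats as ABB (period 3), so there are 2 interleaved tracks.
Subsequence A: 66, 80, 94, 108, 122. Arithmetic with common difference +14.
Subsequence B: 52, 39, 26, 13, 0, -13, -26, -39, -52, -65. Linear: a_n = 65 − 13·n.
Position 16 → subsequence A, term 6 = 136.
Position 17 → subsequence B, term 11 = -78.
Position 18 → subsequence B, term 12 = -91.

136, -78, -91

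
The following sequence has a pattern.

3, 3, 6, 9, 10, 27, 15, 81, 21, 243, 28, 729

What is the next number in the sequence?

The terms cycle through 2 interleaved subsequences.
Stream A: 3, 6, 10, 15, 21, 28. Triangular numbers n(n+1)/2 for n = 2, 3, ….
Stream B: 3, 9, 27, 81, 243, 729. Successive powers of 3.
Position 13 falls in stream A as its term 7, giving 36.

36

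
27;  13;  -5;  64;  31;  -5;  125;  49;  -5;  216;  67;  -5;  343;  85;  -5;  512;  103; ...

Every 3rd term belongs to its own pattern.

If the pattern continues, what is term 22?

Split by position mod 3 into 3 tracks.
Subsequence A: 27, 64, 125, 216, 343, 512 — the cubes 3³, 4³, 5³, ….
Subsequence B: 13, 31, 49, 67, 85, 103 — arithmetic, step +18.
Subsequence C: -5, -5, -5, -5, -5 — the constant sequence -5.
Term 22 comes from subsequence A (its 8th entry): 1000.

1000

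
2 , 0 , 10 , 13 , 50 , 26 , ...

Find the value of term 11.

6250

Positions 1, 3, 5, … form one subsequence and positions 2, 4, 6, … form another.
Stream A: 2, 10, 50. Multiplying by 5 each time.
Stream B: 0, 13, 26. Adding 13 each time.
Position 11 → stream A, term 6 = 6250.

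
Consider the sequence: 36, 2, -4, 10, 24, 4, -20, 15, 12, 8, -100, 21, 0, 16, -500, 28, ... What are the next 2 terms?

The terms cycle through 4 interleaved subsequences.
Stream A: 36, 24, 12, 0. Arithmetic, step −12.
Stream B: 2, 4, 8, 16. Powers 2^1, 2^2, 2^3, ….
Stream C: -4, -20, -100, -500. A geometric progression (common ratio 5).
Stream D: 10, 15, 21, 28. The triangular numbers T_4, T_5, ….
Position 17 → stream A, term 5 = -12.
Term 18 comes from stream B (its 5th entry): 32.

-12, 32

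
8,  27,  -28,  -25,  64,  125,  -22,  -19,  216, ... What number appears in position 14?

Positions follow the repeating pattern AABB; grouping by letter gives 2 tracks.
Track A: 8, 27, 64, 125, 216. The cubes 2³, 3³, 4³, ….
Track B: -28, -25, -22, -19. Adding 3 each time.
The 14th slot belongs to track A; its 8th term is 729.

729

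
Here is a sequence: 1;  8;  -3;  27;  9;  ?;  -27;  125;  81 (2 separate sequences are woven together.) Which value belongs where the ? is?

64

Positions 1, 3, 5, … form one subsequence and positions 2, 4, 6, … form another.
Track A: 1, -3, 9, -27, 81. Multiplying by -3 each time.
Track B: 8, 27, ?, 125. The cubes 2³, 3³, 4³, ….
Filling track B at index 3 by its rule yields 64.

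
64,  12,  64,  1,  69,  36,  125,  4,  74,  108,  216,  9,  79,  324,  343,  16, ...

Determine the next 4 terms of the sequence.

84, 972, 512, 25

The terms cycle through 4 interleaved subsequences.
Subsequence A: 64, 69, 74, 79. Linear: a_n = 59 + 5·n.
Subsequence B: 12, 36, 108, 324. Multiplying by 3 each time.
Subsequence C: 64, 125, 216, 343. The cubes 4³, 5³, 6³, ….
Subsequence D: 1, 4, 9, 16. The squares 1², 2², 3², ….
The 17th slot belongs to subsequence A; its 5th term is 84.
Position 18 → subsequence B, term 5 = 972.
Term 19 comes from subsequence C (its 5th entry): 512.
Position 20 falls in subsequence D as its term 5, giving 25.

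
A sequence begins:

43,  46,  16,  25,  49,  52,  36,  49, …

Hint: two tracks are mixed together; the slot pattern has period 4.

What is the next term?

Reading positions in blocks of 4 reveals the pattern AABB — 2 tracks woven together.
Track A is 43, 46, 49, 52, which is linear: a_n = 40 + 3·n.
Track B is 16, 25, 36, 49, which is perfect squares starting at 4².
The 9th slot belongs to track A; its 5th term is 55.

55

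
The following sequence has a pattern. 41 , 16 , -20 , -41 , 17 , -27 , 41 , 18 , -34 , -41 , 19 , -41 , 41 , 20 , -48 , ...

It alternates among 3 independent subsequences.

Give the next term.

Split by position mod 3: positions 1, 4, 7, … form one track, and each other residue class forms its own.
Track A: 41, -41, 41, -41, 41 (oscillating between 41 and -41).
Track B: 16, 17, 18, 19, 20 (adding 1 each time).
Track C: -20, -27, -34, -41, -48 (arithmetic, step −7).
The 16th slot belongs to track A; its 6th term is -41.

-41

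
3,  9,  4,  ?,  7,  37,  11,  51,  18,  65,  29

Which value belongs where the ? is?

23

Split by position mod 2 into 2 tracks.
Stream A is 3, 4, 7, 11, 18, 29, which is Fibonacci-style (each term is the sum of the two before it).
Stream B is 9, ?, 37, 51, 65, which is arithmetic with common difference +14.
Filling stream B at index 2 by its rule yields 23.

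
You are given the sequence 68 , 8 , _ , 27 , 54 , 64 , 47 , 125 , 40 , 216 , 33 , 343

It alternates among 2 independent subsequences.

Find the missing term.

The terms cycle through 2 interleaved subsequences.
Subsequence A: 68, ?, 54, 47, 40, 33 — linear: a_n = 75 − 7·n.
Subsequence B: 8, 27, 64, 125, 216, 343 — consecutive cubes n³ from n = 2.
Filling subsequence A at index 2 by its rule yields 61.

61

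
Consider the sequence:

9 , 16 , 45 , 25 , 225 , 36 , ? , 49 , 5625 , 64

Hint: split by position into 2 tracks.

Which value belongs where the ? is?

The terms cycle through 2 interleaved subsequences.
Stream A: 9, 45, 225, ?, 5625 (a geometric progression (common ratio 5)).
Stream B: 16, 25, 36, 49, 64 (the squares 4², 5², 6², …).
So the missing entry in stream A is 1125.

1125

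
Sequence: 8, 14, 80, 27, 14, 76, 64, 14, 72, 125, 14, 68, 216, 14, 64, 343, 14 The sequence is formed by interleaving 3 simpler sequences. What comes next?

Split by position mod 3 into 3 tracks.
Track A: 8, 27, 64, 125, 216, 343 — perfect cubes starting at 2³.
Track B: 14, 14, 14, 14, 14, 14 — the constant sequence 14.
Track C: 80, 76, 72, 68, 64 — arithmetic with common difference −4.
Position 18 falls in track C as its term 6, giving 60.

60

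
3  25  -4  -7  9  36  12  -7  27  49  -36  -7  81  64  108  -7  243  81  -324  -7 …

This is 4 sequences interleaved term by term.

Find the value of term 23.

972

Taking every 4th term gives 4 separate tracks.
Subsequence A is 3, 9, 27, 81, 243, which is powers of 3.
Subsequence B is 25, 36, 49, 64, 81, which is consecutive squares n² from n = 5.
Subsequence C is -4, 12, -36, 108, -324, which is a geometric progression (common ratio -3).
Subsequence D is -7, -7, -7, -7, -7, which is constant -7.
The 23rd slot belongs to subsequence C; its 6th term is 972.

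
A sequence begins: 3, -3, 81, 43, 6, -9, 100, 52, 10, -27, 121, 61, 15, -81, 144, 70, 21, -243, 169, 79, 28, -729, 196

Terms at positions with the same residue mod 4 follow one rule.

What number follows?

Taking every 4th term gives 4 separate tracks.
Track A: 3, 6, 10, 15, 21, 28 (triangular numbers n(n+1)/2 for n = 2, 3, …).
Track B: -3, -9, -27, -81, -243, -729 (a geometric progression (common ratio 3)).
Track C: 81, 100, 121, 144, 169, 196 (consecutive squares n² from n = 9).
Track D: 43, 52, 61, 70, 79 (linear: a_n = 34 + 9·n).
Position 24 → track D, term 6 = 88.

88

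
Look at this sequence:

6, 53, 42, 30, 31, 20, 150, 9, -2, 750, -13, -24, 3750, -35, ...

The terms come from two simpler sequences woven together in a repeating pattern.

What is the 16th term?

18750

Reading positions in blocks of 3 reveals the pattern ABB — 2 tracks woven together.
Track A: 6, 30, 150, 750, 3750 (geometric, ×5 each step).
Track B: 53, 42, 31, 20, 9, -2, -13, -24, -35 (arithmetic, step −11).
Term 16 comes from track A (its 6th entry): 18750.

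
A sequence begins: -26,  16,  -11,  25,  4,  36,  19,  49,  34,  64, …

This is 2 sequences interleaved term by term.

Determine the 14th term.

100

The terms cycle through 2 interleaved subsequences.
Track A: -26, -11, 4, 19, 34 — arithmetic, step +15.
Track B: 16, 25, 36, 49, 64 — the squares 4², 5², 6², ….
Position 14 falls in track B as its term 7, giving 100.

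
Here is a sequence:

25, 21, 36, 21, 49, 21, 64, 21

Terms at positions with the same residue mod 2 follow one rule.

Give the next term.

Split by position mod 2 into 2 tracks.
Subsequence A: 25, 36, 49, 64. The squares 5², 6², 7², ….
Subsequence B: 21, 21, 21, 21. Always 21.
The 9th slot belongs to subsequence A; its 5th term is 81.

81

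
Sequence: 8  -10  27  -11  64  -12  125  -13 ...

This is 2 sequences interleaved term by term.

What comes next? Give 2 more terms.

Odd-indexed and even-indexed terms follow separate rules.
Stream A = 8, 27, 64, 125: consecutive cubes n³ from n = 2.
Stream B = -10, -11, -12, -13: subtracting 1 each time.
The 9th slot belongs to stream A; its 5th term is 216.
Position 10 → stream B, term 5 = -14.

216, -14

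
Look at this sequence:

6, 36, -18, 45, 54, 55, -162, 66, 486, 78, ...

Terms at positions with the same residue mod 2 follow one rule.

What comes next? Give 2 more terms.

-1458, 91

Split by position mod 2 into 2 tracks.
Subsequence A = 6, -18, 54, -162, 486: geometric, ×-3 each step.
Subsequence B = 36, 45, 55, 66, 78: triangular numbers starting at T_8.
The 11th slot belongs to subsequence A; its 6th term is -1458.
Term 12 comes from subsequence B (its 6th entry): 91.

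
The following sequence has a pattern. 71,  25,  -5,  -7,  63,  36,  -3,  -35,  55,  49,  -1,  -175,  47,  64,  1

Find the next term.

-875

Read the sequence 4 terms at a time; column i is its own pattern.
Track A is 71, 63, 55, 47, which is linear: a_n = 79 − 8·n.
Track B is 25, 36, 49, 64, which is consecutive squares n² from n = 5.
Track C is -5, -3, -1, 1, which is adding 2 each time.
Track D is -7, -35, -175, which is geometric, ×5 each step.
Term 16 comes from track D (its 4th entry): -875.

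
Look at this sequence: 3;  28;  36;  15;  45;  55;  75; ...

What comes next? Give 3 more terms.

The slot pattern repeats as ABB (period 3), so there are 2 interleaved tracks.
Track A: 3, 15, 75. A geometric progression (common ratio 5).
Track B: 28, 36, 45, 55. Triangular numbers starting at T_7.
Position 8 falls in track B as its term 5, giving 66.
Position 9 falls in track B as its term 6, giving 78.
The 10th slot belongs to track A; its 4th term is 375.

66, 78, 375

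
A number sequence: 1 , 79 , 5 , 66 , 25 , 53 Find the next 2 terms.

Positions 1, 3, 5, … form one subsequence and positions 2, 4, 6, … form another.
Stream A: 1, 5, 25. Powers 5^0, 5^1, 5^2, ….
Stream B: 79, 66, 53. Arithmetic, step −13.
The 7th slot belongs to stream A; its 4th term is 125.
The 8th slot belongs to stream B; its 4th term is 40.

125, 40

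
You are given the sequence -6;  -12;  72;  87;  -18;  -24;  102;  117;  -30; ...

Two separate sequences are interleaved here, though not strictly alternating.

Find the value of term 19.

Positions follow the repeating pattern AABB; grouping by letter gives 2 tracks.
Track A = -6, -12, -18, -24, -30: subtracting 6 each time.
Track B = 72, 87, 102, 117: arithmetic, step +15.
The 19th slot belongs to track B; its 9th term is 192.

192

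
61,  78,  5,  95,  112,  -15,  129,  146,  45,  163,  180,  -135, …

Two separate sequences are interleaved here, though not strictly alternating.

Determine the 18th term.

Reading positions in blocks of 3 reveals the pattern AAB — 2 tracks woven together.
Track A is 61, 78, 95, 112, 129, 146, 163, 180, which is arithmetic, step +17.
Track B is 5, -15, 45, -135, which is geometric with ratio -3.
Term 18 comes from track B (its 6th entry): -1215.

-1215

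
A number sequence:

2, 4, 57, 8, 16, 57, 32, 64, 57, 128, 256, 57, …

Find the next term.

512

Positions follow the repeating pattern AAB; grouping by letter gives 2 tracks.
Track A: 2, 4, 8, 16, 32, 64, 128, 256. Geometric with ratio 2.
Track B: 57, 57, 57, 57. Always 57.
The 13th slot belongs to track A; its 9th term is 512.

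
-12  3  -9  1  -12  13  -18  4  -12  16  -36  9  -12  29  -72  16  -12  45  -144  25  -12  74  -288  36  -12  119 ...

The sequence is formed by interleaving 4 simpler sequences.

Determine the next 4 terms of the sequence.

Split by position mod 4: positions 1, 5, 9, … form one track, and each other residue class forms its own.
Track A is -12, -12, -12, -12, -12, -12, -12, which is the constant sequence -12.
Track B is 3, 13, 16, 29, 45, 74, 119, which is a Fibonacci-like recurrence a_n = a_{n-1} + a_{n-2}.
Track C is -9, -18, -36, -72, -144, -288, which is geometric with ratio 2.
Track D is 1, 4, 9, 16, 25, 36, which is the squares 1², 2², 3², ….
Position 27 falls in track C as its term 7, giving -576.
Position 28 → track D, term 7 = 49.
Position 29 → track A, term 8 = -12.
Position 30 → track B, term 8 = 193.

-576, 49, -12, 193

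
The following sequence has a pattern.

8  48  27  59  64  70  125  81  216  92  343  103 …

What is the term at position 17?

1000

Taking every 2nd term gives 2 separate tracks.
Subsequence A: 8, 27, 64, 125, 216, 343 — the cubes 2³, 3³, 4³, ….
Subsequence B: 48, 59, 70, 81, 92, 103 — arithmetic, step +11.
The 17th slot belongs to subsequence A; its 9th term is 1000.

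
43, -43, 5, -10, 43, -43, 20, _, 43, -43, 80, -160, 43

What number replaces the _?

-40

The slot pattern repeats as AABB (period 4), so there are 2 interleaved tracks.
Stream A: 43, -43, 43, -43, 43, -43, 43 — oscillating between 43 and -43.
Stream B: 5, -10, 20, ?, 80, -160 — geometric with ratio -2.
The gap is stream B's term 4; the rule gives -40.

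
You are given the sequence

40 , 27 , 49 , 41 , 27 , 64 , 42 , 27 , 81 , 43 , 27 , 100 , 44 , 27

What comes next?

The terms cycle through 3 interleaved subsequences.
Subsequence A: 40, 41, 42, 43, 44. Linear: a_n = 39 + n.
Subsequence B: 27, 27, 27, 27, 27. Constant 27.
Subsequence C: 49, 64, 81, 100. Consecutive squares n² from n = 7.
Position 15 → subsequence C, term 5 = 121.

121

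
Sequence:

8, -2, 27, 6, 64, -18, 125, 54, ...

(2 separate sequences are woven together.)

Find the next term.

216

The terms cycle through 2 interleaved subsequences.
Track A = 8, 27, 64, 125: the cubes 2³, 3³, 4³, ….
Track B = -2, 6, -18, 54: geometric, ×-3 each step.
Term 9 comes from track A (its 5th entry): 216.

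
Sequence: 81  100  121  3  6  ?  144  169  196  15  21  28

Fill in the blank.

Positions follow the repeating pattern AAABBB; grouping by letter gives 2 tracks.
Track A = 81, 100, 121, 144, 169, 196: consecutive squares n² from n = 9.
Track B = 3, 6, ?, 15, 21, 28: triangular numbers n(n+1)/2 for n = 2, 3, ….
The gap is track B's term 3; the rule gives 10.

10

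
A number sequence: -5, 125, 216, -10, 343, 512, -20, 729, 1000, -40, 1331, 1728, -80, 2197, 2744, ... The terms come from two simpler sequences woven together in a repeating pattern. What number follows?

-160

Reading positions in blocks of 3 reveals the pattern ABB — 2 tracks woven together.
Subsequence A: -5, -10, -20, -40, -80. A geometric progression (common ratio 2).
Subsequence B: 125, 216, 343, 512, 729, 1000, 1331, 1728, 2197, 2744. The cubes 5³, 6³, 7³, ….
The 16th slot belongs to subsequence A; its 6th term is -160.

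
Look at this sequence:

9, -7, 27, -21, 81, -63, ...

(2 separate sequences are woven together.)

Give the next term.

243

Taking every 2nd term gives 2 separate tracks.
Subsequence A: 9, 27, 81 (successive powers of 3).
Subsequence B: -7, -21, -63 (a geometric progression (common ratio 3)).
Position 7 falls in subsequence A as its term 4, giving 243.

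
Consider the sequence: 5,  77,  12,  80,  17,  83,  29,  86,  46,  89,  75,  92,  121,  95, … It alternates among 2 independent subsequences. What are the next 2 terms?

Taking every 2nd term gives 2 separate tracks.
Stream A: 5, 12, 17, 29, 46, 75, 121 (Fibonacci-style (each term is the sum of the two before it)).
Stream B: 77, 80, 83, 86, 89, 92, 95 (arithmetic, step +3).
Position 15 → stream A, term 8 = 196.
The 16th slot belongs to stream B; its 8th term is 98.

196, 98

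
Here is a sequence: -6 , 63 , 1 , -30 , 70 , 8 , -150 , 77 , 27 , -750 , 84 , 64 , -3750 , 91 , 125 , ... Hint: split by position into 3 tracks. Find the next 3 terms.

The terms cycle through 3 interleaved subsequences.
Stream A: -6, -30, -150, -750, -3750. Geometric with ratio 5.
Stream B: 63, 70, 77, 84, 91. Arithmetic with common difference +7.
Stream C: 1, 8, 27, 64, 125. The cubes 1³, 2³, 3³, ….
Term 16 comes from stream A (its 6th entry): -18750.
Term 17 comes from stream B (its 6th entry): 98.
Term 18 comes from stream C (its 6th entry): 216.

-18750, 98, 216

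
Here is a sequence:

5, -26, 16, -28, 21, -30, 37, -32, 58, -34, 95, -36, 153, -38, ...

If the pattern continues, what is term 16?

The terms cycle through 2 interleaved subsequences.
Track A: 5, 16, 21, 37, 58, 95, 153 (Fibonacci-style (each term is the sum of the two before it)).
Track B: -26, -28, -30, -32, -34, -36, -38 (linear: a_n = -24 − 2·n).
Position 16 falls in track B as its term 8, giving -40.

-40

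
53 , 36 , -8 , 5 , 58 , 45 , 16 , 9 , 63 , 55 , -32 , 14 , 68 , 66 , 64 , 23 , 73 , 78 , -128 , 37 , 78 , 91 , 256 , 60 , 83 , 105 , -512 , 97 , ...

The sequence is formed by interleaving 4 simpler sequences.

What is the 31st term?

1024

The terms cycle through 4 interleaved subsequences.
Track A: 53, 58, 63, 68, 73, 78, 83 — arithmetic, step +5.
Track B: 36, 45, 55, 66, 78, 91, 105 — the triangular numbers T_8, T_9, ….
Track C: -8, 16, -32, 64, -128, 256, -512 — multiplying by -2 each time.
Track D: 5, 9, 14, 23, 37, 60, 97 — each term equals the sum of the previous two.
Position 31 falls in track C as its term 8, giving 1024.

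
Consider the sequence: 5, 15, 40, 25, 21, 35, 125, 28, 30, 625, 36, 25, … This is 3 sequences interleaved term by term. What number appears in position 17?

55

Taking every 3rd term gives 3 separate tracks.
Subsequence A: 5, 25, 125, 625. Successive powers of 5.
Subsequence B: 15, 21, 28, 36. The triangular numbers T_5, T_6, ….
Subsequence C: 40, 35, 30, 25. Arithmetic, step −5.
The 17th slot belongs to subsequence B; its 6th term is 55.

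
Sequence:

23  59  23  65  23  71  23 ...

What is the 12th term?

89

Taking every 2nd term gives 2 separate tracks.
Subsequence A: 23, 23, 23, 23 — constant 23.
Subsequence B: 59, 65, 71 — arithmetic with common difference +6.
Position 12 → subsequence B, term 6 = 89.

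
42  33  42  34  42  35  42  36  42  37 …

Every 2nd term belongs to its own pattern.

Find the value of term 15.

42

The terms cycle through 2 interleaved subsequences.
Stream A = 42, 42, 42, 42, 42: the constant sequence 42.
Stream B = 33, 34, 35, 36, 37: arithmetic, step +1.
The 15th slot belongs to stream A; its 8th term is 42.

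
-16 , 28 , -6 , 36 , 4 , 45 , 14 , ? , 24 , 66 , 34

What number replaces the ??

55

Positions 1, 3, 5, … form one subsequence and positions 2, 4, 6, … form another.
Subsequence A = -16, -6, 4, 14, 24, 34: adding 10 each time.
Subsequence B = 28, 36, 45, ?, 66: triangular numbers n(n+1)/2 for n = 7, 8, ….
Subsequence B's pattern makes the blank 55.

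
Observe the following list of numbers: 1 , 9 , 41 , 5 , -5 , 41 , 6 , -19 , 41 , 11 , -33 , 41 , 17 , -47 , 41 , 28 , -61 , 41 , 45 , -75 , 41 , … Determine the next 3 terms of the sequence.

73, -89, 41

The terms cycle through 3 interleaved subsequences.
Stream A = 1, 5, 6, 11, 17, 28, 45: Fibonacci-style (each term is the sum of the two before it).
Stream B = 9, -5, -19, -33, -47, -61, -75: subtracting 14 each time.
Stream C = 41, 41, 41, 41, 41, 41, 41: always 41.
Position 22 → stream A, term 8 = 73.
Position 23 → stream B, term 8 = -89.
Position 24 falls in stream C as its term 8, giving 41.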